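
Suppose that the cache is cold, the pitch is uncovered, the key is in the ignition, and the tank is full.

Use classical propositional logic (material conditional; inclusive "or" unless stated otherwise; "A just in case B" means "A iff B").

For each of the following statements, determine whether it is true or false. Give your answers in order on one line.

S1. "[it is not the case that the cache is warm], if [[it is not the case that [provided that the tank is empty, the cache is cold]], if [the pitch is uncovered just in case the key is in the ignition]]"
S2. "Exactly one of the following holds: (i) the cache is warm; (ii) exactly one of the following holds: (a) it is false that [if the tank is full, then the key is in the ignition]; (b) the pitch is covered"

S1 T; S2 F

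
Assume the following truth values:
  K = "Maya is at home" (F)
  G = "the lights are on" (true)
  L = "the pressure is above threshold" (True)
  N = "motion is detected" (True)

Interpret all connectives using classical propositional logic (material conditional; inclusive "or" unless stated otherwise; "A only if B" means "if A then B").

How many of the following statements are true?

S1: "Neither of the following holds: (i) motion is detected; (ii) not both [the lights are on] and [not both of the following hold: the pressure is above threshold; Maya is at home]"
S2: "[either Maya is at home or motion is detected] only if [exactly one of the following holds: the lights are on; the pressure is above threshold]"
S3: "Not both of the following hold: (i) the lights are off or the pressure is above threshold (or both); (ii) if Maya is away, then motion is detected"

0

S1: Parsed as N nor (G nand (L nand K))

L nand K = True nand False = True
G nand (L nand K) = True nand True = False
N nor (G nand (L nand K)) = True nor False = False
Thus S1 is false.

S2: In symbols: (K or N) -> (G xor L)

K or N = False or True = True
G xor L = True xor True = False
(K or N) -> (G xor L) = True -> False = False
So S2 is false.

S3: This is (not G or L) nand (not K -> N).

not G = not True = False
not G or L = False or True = True
not K = not False = True
not K -> N = True -> True = True
(not G or L) nand (not K -> N) = True nand True = False
Hence S3 is false.

Count: 0.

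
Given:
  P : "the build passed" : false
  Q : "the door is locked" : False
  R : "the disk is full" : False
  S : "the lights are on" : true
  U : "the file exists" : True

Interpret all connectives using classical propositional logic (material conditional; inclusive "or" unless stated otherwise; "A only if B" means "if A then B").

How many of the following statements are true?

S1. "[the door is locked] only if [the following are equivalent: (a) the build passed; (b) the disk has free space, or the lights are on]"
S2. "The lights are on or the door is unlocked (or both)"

S1: In symbols: Q -> (P <-> (~R | S))

~R = ~F = T
~R | S = T | T = T
P <-> (~R | S) = F <-> T = F
Q -> (P <-> (~R | S)) = F -> F = T
Thus S1 is true.

S2: This is S | ~Q.

~Q = ~F = T
S | ~Q = T | T = T
So S2 is true.

Count: 2.

2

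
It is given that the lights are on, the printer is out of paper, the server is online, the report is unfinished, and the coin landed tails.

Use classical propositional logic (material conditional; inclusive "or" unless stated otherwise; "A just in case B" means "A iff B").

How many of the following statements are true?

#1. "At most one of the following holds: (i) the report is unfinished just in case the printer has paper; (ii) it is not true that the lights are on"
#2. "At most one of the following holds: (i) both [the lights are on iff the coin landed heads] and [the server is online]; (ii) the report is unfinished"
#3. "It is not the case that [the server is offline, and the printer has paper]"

Let S = "the report is finished" (F), Q = "the printer has paper" (F), P = "the lights are on" (T), U = "the coin landed heads" (F), R = "the server is online" (T).

#1: Parsed as (~S <-> Q) nand ~P

~S = ~F = T
~S <-> Q = T <-> F = F
~P = ~T = F
(~S <-> Q) nand ~P = F nand F = T
Thus #1 is true.

#2: Formalization: ((P <-> U) & R) nand ~S

P <-> U = T <-> F = F
(P <-> U) & R = F & T = F
~S = ~F = T
((P <-> U) & R) nand ~S = F nand T = T
Thus #2 is true.

#3: This is ~(~R & Q).

~R = ~T = F
~R & Q = F & F = F
~(~R & Q) = ~F = T
Hence #3 is true.

Count: 3.

3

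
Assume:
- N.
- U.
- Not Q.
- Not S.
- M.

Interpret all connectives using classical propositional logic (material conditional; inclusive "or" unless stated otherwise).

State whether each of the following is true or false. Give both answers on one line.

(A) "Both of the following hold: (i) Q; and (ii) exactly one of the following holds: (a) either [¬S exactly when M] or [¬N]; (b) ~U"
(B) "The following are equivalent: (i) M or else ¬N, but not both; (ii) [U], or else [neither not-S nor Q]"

(A): Parsed as Q & (((~S <-> M) | ~N) xor ~U)

~S = ~F = T
~S <-> M = T <-> T = T
~N = ~T = F
(~S <-> M) | ~N = T | F = T
~U = ~T = F
((~S <-> M) | ~N) xor ~U = T xor F = T
Q & (((~S <-> M) | ~N) xor ~U) = F & T = F
So (A) is false.

(B): In symbols: (M xor ~N) <-> (U | (~S nor Q))

~N = ~T = F
M xor ~N = T xor F = T
~S = ~F = T
~S nor Q = T nor F = F
U | (~S nor Q) = T | F = T
(M xor ~N) <-> (U | (~S nor Q)) = T <-> T = T
Hence (B) is true.

(A) F, (B) T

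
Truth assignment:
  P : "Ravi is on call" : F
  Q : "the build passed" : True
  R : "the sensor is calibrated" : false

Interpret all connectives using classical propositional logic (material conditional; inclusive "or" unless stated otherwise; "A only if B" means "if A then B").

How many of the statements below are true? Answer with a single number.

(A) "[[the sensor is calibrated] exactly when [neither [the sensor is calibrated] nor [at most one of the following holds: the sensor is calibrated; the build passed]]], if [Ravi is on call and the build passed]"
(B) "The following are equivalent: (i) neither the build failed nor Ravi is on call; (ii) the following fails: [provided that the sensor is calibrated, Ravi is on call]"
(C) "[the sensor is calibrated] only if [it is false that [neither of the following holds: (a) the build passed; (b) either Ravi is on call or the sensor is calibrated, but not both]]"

2

(A): This is (P & Q) -> (R <-> (R nor (R nand Q))).

P & Q = F & T = F
R nand Q = F nand T = T
R nor (R nand Q) = F nor T = F
R <-> (R nor (R nand Q)) = F <-> F = T
(P & Q) -> (R <-> (R nor (R nand Q))) = F -> T = T
Hence (A) is true.

(B): In symbols: (~Q nor P) <-> ~(R -> P)

~Q = ~T = F
~Q nor P = F nor F = T
R -> P = F -> F = T
~(R -> P) = ~T = F
(~Q nor P) <-> ~(R -> P) = T <-> F = F
Thus (B) is false.

(C): This is R -> ~(Q nor (P xor R)).

P xor R = F xor F = F
Q nor (P xor R) = T nor F = F
~(Q nor (P xor R)) = ~F = T
R -> ~(Q nor (P xor R)) = F -> T = T
So (C) is true.

Count: 2.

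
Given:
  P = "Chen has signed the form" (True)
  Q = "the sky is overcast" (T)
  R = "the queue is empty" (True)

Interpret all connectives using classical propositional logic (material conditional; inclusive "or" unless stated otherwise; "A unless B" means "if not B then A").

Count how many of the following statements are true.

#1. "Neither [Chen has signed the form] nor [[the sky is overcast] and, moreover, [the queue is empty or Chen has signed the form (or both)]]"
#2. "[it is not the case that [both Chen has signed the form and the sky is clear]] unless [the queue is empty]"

#1: Parsed as P nor (Q and (R or P))

R or P = True or True = True
Q and (R or P) = True and True = True
P nor (Q and (R or P)) = True nor True = False
Hence #1 is false.

#2: In symbols: not (P and not Q) or R

not Q = not True = False
P and not Q = True and False = False
not (P and not Q) = not False = True
not (P and not Q) or R = True or True = True
So #2 is true.

1 of the 2 statements is true (#2).

1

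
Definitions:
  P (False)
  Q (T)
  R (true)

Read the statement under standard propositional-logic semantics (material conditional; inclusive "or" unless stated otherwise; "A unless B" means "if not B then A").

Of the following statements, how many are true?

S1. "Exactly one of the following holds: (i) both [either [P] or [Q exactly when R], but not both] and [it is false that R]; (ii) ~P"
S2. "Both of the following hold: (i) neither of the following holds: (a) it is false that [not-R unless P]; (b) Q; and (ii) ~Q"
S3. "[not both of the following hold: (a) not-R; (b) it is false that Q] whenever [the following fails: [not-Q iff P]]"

2

S1: Parsed as ((P xor (Q iff R)) and not R) xor not P

Q iff R = True iff True = True
P xor (Q iff R) = False xor True = True
not R = not True = False
(P xor (Q iff R)) and not R = True and False = False
not P = not False = True
((P xor (Q iff R)) and not R) xor not P = False xor True = True
So S1 is true.

S2: In symbols: (not (not R or P) nor Q) and not Q

not R = not True = False
not R or P = False or False = False
not (not R or P) = not False = True
not (not R or P) nor Q = True nor True = False
not Q = not True = False
(not (not R or P) nor Q) and not Q = False and False = False
Hence S2 is false.

S3: In symbols: not (not Q iff P) -> (not R nand not Q)

not Q = not True = False
not Q iff P = False iff False = True
not (not Q iff P) = not True = False
not R = not True = False
not Q = not True = False
not R nand not Q = False nand False = True
not (not Q iff P) -> (not R nand not Q) = False -> True = True
Thus S3 is true.

True statements: 2.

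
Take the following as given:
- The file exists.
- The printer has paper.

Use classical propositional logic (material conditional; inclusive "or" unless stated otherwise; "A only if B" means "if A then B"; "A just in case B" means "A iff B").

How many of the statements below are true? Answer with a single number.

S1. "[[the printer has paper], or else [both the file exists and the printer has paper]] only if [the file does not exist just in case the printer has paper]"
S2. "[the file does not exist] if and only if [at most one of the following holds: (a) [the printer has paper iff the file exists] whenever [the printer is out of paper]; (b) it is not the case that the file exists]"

0

Let G = "the printer has paper" (T), M = "the file exists" (T).

S1: Formalization: (G | (M & G)) -> (~M <-> G)

M & G = T & T = T
G | (M & G) = T | T = T
~M = ~T = F
~M <-> G = F <-> T = F
(G | (M & G)) -> (~M <-> G) = T -> F = F
So S1 is false.

S2: Parsed as ~M <-> ((~G -> (G <-> M)) nand ~M)

~M = ~T = F
~G = ~T = F
G <-> M = T <-> T = T
~G -> (G <-> M) = F -> T = T
~M = ~T = F
(~G -> (G <-> M)) nand ~M = T nand F = T
~M <-> ((~G -> (G <-> M)) nand ~M) = F <-> T = F
So S2 is false.

0 of the 2 statements are true (none).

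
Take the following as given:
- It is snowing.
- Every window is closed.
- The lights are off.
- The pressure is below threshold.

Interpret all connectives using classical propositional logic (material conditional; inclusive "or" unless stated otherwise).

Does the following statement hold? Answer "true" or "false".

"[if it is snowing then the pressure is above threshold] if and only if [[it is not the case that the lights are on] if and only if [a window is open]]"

true

Let P = "it is snowing" (T), S = "the pressure is above threshold" (F), R = "the lights are on" (F), Q = "a window is open" (F).
Parsed as (P -> S) <-> (~R <-> Q)

P -> S = T -> F = F
~R = ~F = T
~R <-> Q = T <-> F = F
(P -> S) <-> (~R <-> Q) = F <-> F = T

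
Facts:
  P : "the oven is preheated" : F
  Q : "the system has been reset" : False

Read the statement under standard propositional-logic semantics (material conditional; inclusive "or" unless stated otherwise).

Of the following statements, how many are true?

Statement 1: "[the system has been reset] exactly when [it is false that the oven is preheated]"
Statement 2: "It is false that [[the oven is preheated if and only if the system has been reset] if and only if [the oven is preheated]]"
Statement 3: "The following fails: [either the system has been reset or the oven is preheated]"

2

Statement 1: This is Q <-> ~P.

~P = ~F = T
Q <-> ~P = F <-> T = F
Thus Statement 1 is false.

Statement 2: This is ~((P <-> Q) <-> P).

P <-> Q = F <-> F = T
(P <-> Q) <-> P = T <-> F = F
~((P <-> Q) <-> P) = ~F = T
So Statement 2 is true.

Statement 3: This is ~(Q | P).

Q | P = F | F = F
~(Q | P) = ~F = T
Thus Statement 3 is true.

True statements: 2 (Statement 2, Statement 3).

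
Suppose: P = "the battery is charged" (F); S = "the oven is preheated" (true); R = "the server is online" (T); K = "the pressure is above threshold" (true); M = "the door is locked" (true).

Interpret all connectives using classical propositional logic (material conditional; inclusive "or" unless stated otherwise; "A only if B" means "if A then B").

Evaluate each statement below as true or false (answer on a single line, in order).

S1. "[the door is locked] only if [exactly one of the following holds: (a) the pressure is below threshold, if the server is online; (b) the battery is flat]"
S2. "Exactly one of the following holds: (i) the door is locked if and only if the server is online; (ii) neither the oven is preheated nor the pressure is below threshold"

S1: This is M -> ((R -> not K) xor not P).

not K = not True = False
R -> not K = True -> False = False
not P = not False = True
(R -> not K) xor not P = False xor True = True
M -> ((R -> not K) xor not P) = True -> True = True
Thus S1 is true.

S2: In symbols: (M iff R) xor (S nor not K)

M iff R = True iff True = True
not K = not True = False
S nor not K = True nor False = False
(M iff R) xor (S nor not K) = True xor False = True
Hence S2 is true.

S1 True / S2 True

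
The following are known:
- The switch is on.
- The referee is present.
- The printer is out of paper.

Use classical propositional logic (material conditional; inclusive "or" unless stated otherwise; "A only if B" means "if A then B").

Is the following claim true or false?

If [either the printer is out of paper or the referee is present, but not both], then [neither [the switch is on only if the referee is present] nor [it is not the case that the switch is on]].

True

Let R = "the printer has paper" (F), Q = "the referee is present" (T), P = "the switch is on" (T).
Formalization: (~R xor Q) -> ((P -> Q) nor ~P)

~R = ~F = T
~R xor Q = T xor T = F
P -> Q = T -> T = T
~P = ~T = F
(P -> Q) nor ~P = T nor F = F
(~R xor Q) -> ((P -> Q) nor ~P) = F -> F = T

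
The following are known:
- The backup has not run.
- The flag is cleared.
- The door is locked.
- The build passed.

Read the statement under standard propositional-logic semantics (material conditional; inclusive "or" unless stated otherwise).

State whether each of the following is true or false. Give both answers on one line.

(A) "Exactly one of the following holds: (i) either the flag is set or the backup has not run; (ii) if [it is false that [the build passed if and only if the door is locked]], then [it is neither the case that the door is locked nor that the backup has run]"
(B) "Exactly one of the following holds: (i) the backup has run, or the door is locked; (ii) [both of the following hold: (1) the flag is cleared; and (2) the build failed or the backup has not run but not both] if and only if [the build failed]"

(A) False / (B) True

Let N = "the flag is set" (F), S = "the backup has run" (F), V = "the build passed" (T), L = "the door is locked" (T).

(A): Formalization: (N | ~S) xor (~(V <-> L) -> (L nor S))

~S = ~F = T
N | ~S = F | T = T
V <-> L = T <-> T = T
~(V <-> L) = ~T = F
L nor S = T nor F = F
~(V <-> L) -> (L nor S) = F -> F = T
(N | ~S) xor (~(V <-> L) -> (L nor S)) = T xor T = F
So (A) is false.

(B): This is (S | L) xor ((~N & (~V xor ~S)) <-> ~V).

S | L = F | T = T
~N = ~F = T
~V = ~T = F
~S = ~F = T
~V xor ~S = F xor T = T
~N & (~V xor ~S) = T & T = T
~V = ~T = F
(~N & (~V xor ~S)) <-> ~V = T <-> F = F
(S | L) xor ((~N & (~V xor ~S)) <-> ~V) = T xor F = T
So (B) is true.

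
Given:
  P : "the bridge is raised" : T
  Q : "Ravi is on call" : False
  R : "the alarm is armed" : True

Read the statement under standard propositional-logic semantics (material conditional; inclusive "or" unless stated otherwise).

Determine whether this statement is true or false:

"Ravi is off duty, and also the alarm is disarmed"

false

Parsed as ~Q & ~R

~Q = ~F = T
~R = ~T = F
~Q & ~R = T & F = F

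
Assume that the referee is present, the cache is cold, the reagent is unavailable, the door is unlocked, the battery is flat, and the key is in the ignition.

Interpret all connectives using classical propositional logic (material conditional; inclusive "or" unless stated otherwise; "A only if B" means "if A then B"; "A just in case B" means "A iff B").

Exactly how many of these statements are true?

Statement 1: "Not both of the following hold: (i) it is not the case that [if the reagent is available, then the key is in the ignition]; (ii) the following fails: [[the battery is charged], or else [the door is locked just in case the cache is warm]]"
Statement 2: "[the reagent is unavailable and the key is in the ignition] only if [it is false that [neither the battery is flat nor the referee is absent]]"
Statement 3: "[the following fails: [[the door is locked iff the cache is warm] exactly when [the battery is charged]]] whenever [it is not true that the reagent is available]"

3

Let U = "the reagent is available" (F), R = "the key is in the ignition" (T), H = "the battery is charged" (F), N = "the door is locked" (F), L = "the cache is warm" (F), P = "the referee is present" (T).

Statement 1: This is ¬(U → R) ↑ ¬(H ∨ (N ↔ L)).

U → R = F → T = T
¬(U → R) = ¬T = F
N ↔ L = F ↔ F = T
H ∨ (N ↔ L) = F ∨ T = T
¬(H ∨ (N ↔ L)) = ¬T = F
¬(U → R) ↑ ¬(H ∨ (N ↔ L)) = F ↑ F = T
Thus Statement 1 is true.

Statement 2: Formalization: (¬U ∧ R) → ¬(¬H ↓ ¬P)

¬U = ¬F = T
¬U ∧ R = T ∧ T = T
¬H = ¬F = T
¬P = ¬T = F
¬H ↓ ¬P = T ↓ F = F
¬(¬H ↓ ¬P) = ¬F = T
(¬U ∧ R) → ¬(¬H ↓ ¬P) = T → T = T
So Statement 2 is true.

Statement 3: In symbols: ¬U → ¬((N ↔ L) ↔ H)

¬U = ¬F = T
N ↔ L = F ↔ F = T
(N ↔ L) ↔ H = T ↔ F = F
¬((N ↔ L) ↔ H) = ¬F = T
¬U → ¬((N ↔ L) ↔ H) = T → T = T
So Statement 3 is true.

Count: 3.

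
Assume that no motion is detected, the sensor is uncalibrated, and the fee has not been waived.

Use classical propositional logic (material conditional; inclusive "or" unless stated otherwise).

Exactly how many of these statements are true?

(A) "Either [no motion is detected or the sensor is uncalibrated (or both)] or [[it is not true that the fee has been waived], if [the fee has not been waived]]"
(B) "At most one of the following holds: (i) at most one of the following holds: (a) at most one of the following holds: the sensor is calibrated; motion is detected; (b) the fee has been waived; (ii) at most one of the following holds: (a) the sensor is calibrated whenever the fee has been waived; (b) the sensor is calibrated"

1

Let P = "motion is detected" (F), Q = "the sensor is calibrated" (F), R = "the fee has been waived" (F).

(A): Parsed as (~P | ~Q) | (~R -> ~R)

~P = ~F = T
~Q = ~F = T
~P | ~Q = T | T = T
~R = ~F = T
~R = ~F = T
~R -> ~R = T -> T = T
(~P | ~Q) | (~R -> ~R) = T | T = T
Hence (A) is true.

(B): In symbols: ((Q nand P) nand R) nand ((R -> Q) nand Q)

Q nand P = F nand F = T
(Q nand P) nand R = T nand F = T
R -> Q = F -> F = T
(R -> Q) nand Q = T nand F = T
((Q nand P) nand R) nand ((R -> Q) nand Q) = T nand T = F
So (B) is false.

Count: 1.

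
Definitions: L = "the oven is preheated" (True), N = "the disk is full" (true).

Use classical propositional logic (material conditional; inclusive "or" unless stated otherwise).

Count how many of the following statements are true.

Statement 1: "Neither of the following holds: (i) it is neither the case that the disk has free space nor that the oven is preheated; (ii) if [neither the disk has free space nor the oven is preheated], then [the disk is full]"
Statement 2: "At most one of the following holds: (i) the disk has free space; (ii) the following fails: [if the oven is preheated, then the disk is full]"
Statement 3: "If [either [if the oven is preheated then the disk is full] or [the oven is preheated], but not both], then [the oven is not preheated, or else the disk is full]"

Statement 1: Parsed as (~N nor L) nor ((~N nor L) -> N)

~N = ~T = F
~N nor L = F nor T = F
~N = ~T = F
~N nor L = F nor T = F
(~N nor L) -> N = F -> T = T
(~N nor L) nor ((~N nor L) -> N) = F nor T = F
Thus Statement 1 is false.

Statement 2: This is ~N nand ~(L -> N).

~N = ~T = F
L -> N = T -> T = T
~(L -> N) = ~T = F
~N nand ~(L -> N) = F nand F = T
Hence Statement 2 is true.

Statement 3: Formalization: ((L -> N) xor L) -> (~L | N)

L -> N = T -> T = T
(L -> N) xor L = T xor T = F
~L = ~T = F
~L | N = F | T = T
((L -> N) xor L) -> (~L | N) = F -> T = T
Thus Statement 3 is true.

True statements: 2.

2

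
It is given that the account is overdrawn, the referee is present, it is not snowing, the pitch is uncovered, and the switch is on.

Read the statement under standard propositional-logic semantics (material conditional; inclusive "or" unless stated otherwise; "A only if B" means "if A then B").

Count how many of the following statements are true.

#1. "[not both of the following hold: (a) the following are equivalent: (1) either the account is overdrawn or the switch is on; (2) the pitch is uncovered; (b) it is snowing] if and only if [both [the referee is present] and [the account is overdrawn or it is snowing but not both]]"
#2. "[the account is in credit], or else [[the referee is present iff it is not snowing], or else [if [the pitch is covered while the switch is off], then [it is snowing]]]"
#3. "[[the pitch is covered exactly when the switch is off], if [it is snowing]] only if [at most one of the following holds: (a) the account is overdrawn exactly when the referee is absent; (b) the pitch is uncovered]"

Let P = "the account is overdrawn" (T), U = "the switch is on" (T), S = "the pitch is covered" (F), R = "it is snowing" (F), Q = "the referee is present" (T).

#1: In symbols: (((P ∨ U) ↔ ¬S) ↑ R) ↔ (Q ∧ (P ⊕ R))

P ∨ U = T ∨ T = T
¬S = ¬F = T
(P ∨ U) ↔ ¬S = T ↔ T = T
((P ∨ U) ↔ ¬S) ↑ R = T ↑ F = T
P ⊕ R = T ⊕ F = T
Q ∧ (P ⊕ R) = T ∧ T = T
(((P ∨ U) ↔ ¬S) ↑ R) ↔ (Q ∧ (P ⊕ R)) = T ↔ T = T
Hence #1 is true.

#2: Parsed as ¬P ∨ ((Q ↔ ¬R) ∨ ((S ∧ ¬U) → R))

¬P = ¬T = F
¬R = ¬F = T
Q ↔ ¬R = T ↔ T = T
¬U = ¬T = F
S ∧ ¬U = F ∧ F = F
(S ∧ ¬U) → R = F → F = T
(Q ↔ ¬R) ∨ ((S ∧ ¬U) → R) = T ∨ T = T
¬P ∨ ((Q ↔ ¬R) ∨ ((S ∧ ¬U) → R)) = F ∨ T = T
Hence #2 is true.

#3: This is (R → (S ↔ ¬U)) → ((P ↔ ¬Q) ↑ ¬S).

¬U = ¬T = F
S ↔ ¬U = F ↔ F = T
R → (S ↔ ¬U) = F → T = T
¬Q = ¬T = F
P ↔ ¬Q = T ↔ F = F
¬S = ¬F = T
(P ↔ ¬Q) ↑ ¬S = F ↑ T = T
(R → (S ↔ ¬U)) → ((P ↔ ¬Q) ↑ ¬S) = T → T = T
So #3 is true.

Count: 3.

3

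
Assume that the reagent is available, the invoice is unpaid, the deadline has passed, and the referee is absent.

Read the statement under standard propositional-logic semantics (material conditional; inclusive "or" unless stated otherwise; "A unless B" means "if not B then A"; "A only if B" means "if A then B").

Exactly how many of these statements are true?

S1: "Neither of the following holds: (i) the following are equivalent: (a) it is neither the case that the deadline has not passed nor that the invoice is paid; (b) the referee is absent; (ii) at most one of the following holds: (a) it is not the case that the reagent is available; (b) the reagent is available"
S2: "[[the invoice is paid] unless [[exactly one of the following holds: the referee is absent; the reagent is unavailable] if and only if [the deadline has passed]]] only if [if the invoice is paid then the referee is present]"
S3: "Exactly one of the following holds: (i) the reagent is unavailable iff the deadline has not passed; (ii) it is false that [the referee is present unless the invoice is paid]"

Let R = "the deadline has passed" (T), Q = "the invoice is paid" (F), S = "the referee is present" (F), P = "the reagent is available" (T).

S1: This is ((¬R ↓ Q) ↔ ¬S) ↓ (¬P ↑ P).

¬R = ¬T = F
¬R ↓ Q = F ↓ F = T
¬S = ¬F = T
(¬R ↓ Q) ↔ ¬S = T ↔ T = T
¬P = ¬T = F
¬P ↑ P = F ↑ T = T
((¬R ↓ Q) ↔ ¬S) ↓ (¬P ↑ P) = T ↓ T = F
Hence S1 is false.

S2: This is (Q ∨ ((¬S ⊕ ¬P) ↔ R)) → (Q → S).

¬S = ¬F = T
¬P = ¬T = F
¬S ⊕ ¬P = T ⊕ F = T
(¬S ⊕ ¬P) ↔ R = T ↔ T = T
Q ∨ ((¬S ⊕ ¬P) ↔ R) = F ∨ T = T
Q → S = F → F = T
(Q ∨ ((¬S ⊕ ¬P) ↔ R)) → (Q → S) = T → T = T
So S2 is true.

S3: This is (¬P ↔ ¬R) ⊕ ¬(S ∨ Q).

¬P = ¬T = F
¬R = ¬T = F
¬P ↔ ¬R = F ↔ F = T
S ∨ Q = F ∨ F = F
¬(S ∨ Q) = ¬F = T
(¬P ↔ ¬R) ⊕ ¬(S ∨ Q) = T ⊕ T = F
Thus S3 is false.

1 of the 3 statements is true (S2).

1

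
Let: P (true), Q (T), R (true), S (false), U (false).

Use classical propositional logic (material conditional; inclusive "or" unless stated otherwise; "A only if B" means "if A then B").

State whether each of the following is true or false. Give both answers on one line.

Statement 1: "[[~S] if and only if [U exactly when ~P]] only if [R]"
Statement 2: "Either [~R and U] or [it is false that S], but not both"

Statement 1 True / Statement 2 True

Statement 1: Parsed as (not S iff (U iff not P)) -> R

not S = not False = True
not P = not True = False
U iff not P = False iff False = True
not S iff (U iff not P) = True iff True = True
(not S iff (U iff not P)) -> R = True -> True = True
So Statement 1 is true.

Statement 2: This is (not R and U) xor not S.

not R = not True = False
not R and U = False and False = False
not S = not False = True
(not R and U) xor not S = False xor True = True
Hence Statement 2 is true.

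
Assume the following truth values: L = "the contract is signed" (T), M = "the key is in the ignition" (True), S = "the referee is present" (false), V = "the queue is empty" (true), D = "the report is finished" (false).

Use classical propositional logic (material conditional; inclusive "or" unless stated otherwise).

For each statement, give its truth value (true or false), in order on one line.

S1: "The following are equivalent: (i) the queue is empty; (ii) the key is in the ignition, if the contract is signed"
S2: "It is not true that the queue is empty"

S1: Formalization: V <-> (L -> M)

L -> M = T -> T = T
V <-> (L -> M) = T <-> T = T
Hence S1 is true.

S2: Parsed as ~V

~V = ~T = F
Thus S2 is false.

S1 T, S2 F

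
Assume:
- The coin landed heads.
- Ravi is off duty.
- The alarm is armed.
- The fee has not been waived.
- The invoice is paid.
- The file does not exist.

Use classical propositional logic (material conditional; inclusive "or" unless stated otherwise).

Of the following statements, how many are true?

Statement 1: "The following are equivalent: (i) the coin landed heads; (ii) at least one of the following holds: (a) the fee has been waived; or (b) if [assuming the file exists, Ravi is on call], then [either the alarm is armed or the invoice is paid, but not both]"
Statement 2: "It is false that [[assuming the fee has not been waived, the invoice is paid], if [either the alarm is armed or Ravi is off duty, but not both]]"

0

Let P = "the coin landed heads" (T), S = "the fee has been waived" (F), V = "the file exists" (F), Q = "Ravi is on call" (F), R = "the alarm is armed" (T), U = "the invoice is paid" (T).

Statement 1: In symbols: P ↔ (S ∨ ((V → Q) → (R ⊕ U)))

V → Q = F → F = T
R ⊕ U = T ⊕ T = F
(V → Q) → (R ⊕ U) = T → F = F
S ∨ ((V → Q) → (R ⊕ U)) = F ∨ F = F
P ↔ (S ∨ ((V → Q) → (R ⊕ U))) = T ↔ F = F
Thus Statement 1 is false.

Statement 2: Formalization: ¬((R ⊕ ¬Q) → (¬S → U))

¬Q = ¬F = T
R ⊕ ¬Q = T ⊕ T = F
¬S = ¬F = T
¬S → U = T → T = T
(R ⊕ ¬Q) → (¬S → U) = F → T = T
¬((R ⊕ ¬Q) → (¬S → U)) = ¬T = F
Thus Statement 2 is false.

Count: 0.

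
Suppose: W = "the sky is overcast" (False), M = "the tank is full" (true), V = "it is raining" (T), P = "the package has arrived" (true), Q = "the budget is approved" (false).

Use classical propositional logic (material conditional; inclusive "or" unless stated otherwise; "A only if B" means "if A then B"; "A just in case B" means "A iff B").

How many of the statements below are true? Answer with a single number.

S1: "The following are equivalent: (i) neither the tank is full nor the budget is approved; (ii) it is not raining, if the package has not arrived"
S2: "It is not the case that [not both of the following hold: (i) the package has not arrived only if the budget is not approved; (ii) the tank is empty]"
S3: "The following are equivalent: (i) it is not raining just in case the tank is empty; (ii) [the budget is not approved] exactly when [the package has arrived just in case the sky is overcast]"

0

S1: This is (M nor Q) <-> (~P -> ~V).

M nor Q = T nor F = F
~P = ~T = F
~V = ~T = F
~P -> ~V = F -> F = T
(M nor Q) <-> (~P -> ~V) = F <-> T = F
Hence S1 is false.

S2: Formalization: ~((~P -> ~Q) nand ~M)

~P = ~T = F
~Q = ~F = T
~P -> ~Q = F -> T = T
~M = ~T = F
(~P -> ~Q) nand ~M = T nand F = T
~((~P -> ~Q) nand ~M) = ~T = F
Thus S2 is false.

S3: This is (~V <-> ~M) <-> (~Q <-> (P <-> W)).

~V = ~T = F
~M = ~T = F
~V <-> ~M = F <-> F = T
~Q = ~F = T
P <-> W = T <-> F = F
~Q <-> (P <-> W) = T <-> F = F
(~V <-> ~M) <-> (~Q <-> (P <-> W)) = T <-> F = F
Hence S3 is false.

Count: 0.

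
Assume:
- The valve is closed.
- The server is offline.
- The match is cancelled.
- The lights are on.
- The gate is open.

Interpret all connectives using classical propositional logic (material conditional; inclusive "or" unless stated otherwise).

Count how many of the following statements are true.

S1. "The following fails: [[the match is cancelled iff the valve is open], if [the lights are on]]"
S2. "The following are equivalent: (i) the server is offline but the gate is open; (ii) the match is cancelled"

Let S = "the lights are on" (T), K = "the match is cancelled" (T), Q = "the valve is open" (F), D = "the server is online" (F), W = "the gate is open" (T).

S1: Parsed as ¬(S → (K ↔ Q))

K ↔ Q = T ↔ F = F
S → (K ↔ Q) = T → F = F
¬(S → (K ↔ Q)) = ¬F = T
So S1 is true.

S2: In symbols: (¬D ∧ W) ↔ K

¬D = ¬F = T
¬D ∧ W = T ∧ T = T
(¬D ∧ W) ↔ K = T ↔ T = T
Hence S2 is true.

True statements: 2 (S1, S2).

2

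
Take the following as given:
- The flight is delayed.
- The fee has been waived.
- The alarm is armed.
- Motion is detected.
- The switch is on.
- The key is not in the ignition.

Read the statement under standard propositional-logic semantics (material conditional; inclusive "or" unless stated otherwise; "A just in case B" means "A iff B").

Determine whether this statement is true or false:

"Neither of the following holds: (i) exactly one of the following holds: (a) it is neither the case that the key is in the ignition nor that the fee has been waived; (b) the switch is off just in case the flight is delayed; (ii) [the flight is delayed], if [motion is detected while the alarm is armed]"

Let V = "the key is in the ignition" (F), Q = "the fee has been waived" (T), U = "the switch is on" (T), P = "the flight is delayed" (T), S = "motion is detected" (T), R = "the alarm is armed" (T).
Parsed as ((V nor Q) xor (~U <-> P)) nor ((S & R) -> P)

V nor Q = F nor T = F
~U = ~T = F
~U <-> P = F <-> T = F
(V nor Q) xor (~U <-> P) = F xor F = F
S & R = T & T = T
(S & R) -> P = T -> T = T
((V nor Q) xor (~U <-> P)) nor ((S & R) -> P) = F nor T = F

false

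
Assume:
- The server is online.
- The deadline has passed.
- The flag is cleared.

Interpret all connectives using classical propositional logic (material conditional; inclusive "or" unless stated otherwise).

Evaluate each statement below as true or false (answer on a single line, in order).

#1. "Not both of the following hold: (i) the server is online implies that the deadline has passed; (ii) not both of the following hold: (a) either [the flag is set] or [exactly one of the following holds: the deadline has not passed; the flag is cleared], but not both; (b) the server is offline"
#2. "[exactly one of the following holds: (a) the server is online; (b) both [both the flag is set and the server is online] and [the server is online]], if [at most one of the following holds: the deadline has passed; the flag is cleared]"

Let P = "the server is online" (T), Q = "the deadline has passed" (T), R = "the flag is set" (F).

#1: Parsed as (P -> Q) nand ((R xor (~Q xor ~R)) nand ~P)

P -> Q = T -> T = T
~Q = ~T = F
~R = ~F = T
~Q xor ~R = F xor T = T
R xor (~Q xor ~R) = F xor T = T
~P = ~T = F
(R xor (~Q xor ~R)) nand ~P = T nand F = T
(P -> Q) nand ((R xor (~Q xor ~R)) nand ~P) = T nand T = F
Hence #1 is false.

#2: Parsed as (Q nand ~R) -> (P xor ((R & P) & P))

~R = ~F = T
Q nand ~R = T nand T = F
R & P = F & T = F
(R & P) & P = F & T = F
P xor ((R & P) & P) = T xor F = T
(Q nand ~R) -> (P xor ((R & P) & P)) = F -> T = T
So #2 is true.

#1 F, #2 T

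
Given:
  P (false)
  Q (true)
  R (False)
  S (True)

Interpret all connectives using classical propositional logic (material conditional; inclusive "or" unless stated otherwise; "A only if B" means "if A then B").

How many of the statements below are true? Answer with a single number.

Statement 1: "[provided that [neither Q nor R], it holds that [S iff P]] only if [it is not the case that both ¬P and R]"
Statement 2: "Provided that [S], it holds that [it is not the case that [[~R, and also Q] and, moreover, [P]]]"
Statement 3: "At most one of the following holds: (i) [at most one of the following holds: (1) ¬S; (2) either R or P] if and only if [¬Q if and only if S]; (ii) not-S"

Statement 1: This is ((Q nor R) -> (S <-> P)) -> (~P nand R).

Q nor R = T nor F = F
S <-> P = T <-> F = F
(Q nor R) -> (S <-> P) = F -> F = T
~P = ~F = T
~P nand R = T nand F = T
((Q nor R) -> (S <-> P)) -> (~P nand R) = T -> T = T
So Statement 1 is true.

Statement 2: Parsed as S -> ~((~R & Q) & P)

~R = ~F = T
~R & Q = T & T = T
(~R & Q) & P = T & F = F
~((~R & Q) & P) = ~F = T
S -> ~((~R & Q) & P) = T -> T = T
So Statement 2 is true.

Statement 3: This is ((~S nand (R | P)) <-> (~Q <-> S)) nand ~S.

~S = ~T = F
R | P = F | F = F
~S nand (R | P) = F nand F = T
~Q = ~T = F
~Q <-> S = F <-> T = F
(~S nand (R | P)) <-> (~Q <-> S) = T <-> F = F
~S = ~T = F
((~S nand (R | P)) <-> (~Q <-> S)) nand ~S = F nand F = T
Hence Statement 3 is true.

True statements: 3.

3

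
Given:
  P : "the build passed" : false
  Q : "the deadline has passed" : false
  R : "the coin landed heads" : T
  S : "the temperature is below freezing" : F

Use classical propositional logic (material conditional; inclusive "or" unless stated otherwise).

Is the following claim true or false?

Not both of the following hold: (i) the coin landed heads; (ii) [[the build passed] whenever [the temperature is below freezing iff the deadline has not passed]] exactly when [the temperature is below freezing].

True.

Formalization: R nand (((S iff not Q) -> P) iff S)

not Q = not False = True
S iff not Q = False iff True = False
(S iff not Q) -> P = False -> False = True
((S iff not Q) -> P) iff S = True iff False = False
R nand (((S iff not Q) -> P) iff S) = True nand False = True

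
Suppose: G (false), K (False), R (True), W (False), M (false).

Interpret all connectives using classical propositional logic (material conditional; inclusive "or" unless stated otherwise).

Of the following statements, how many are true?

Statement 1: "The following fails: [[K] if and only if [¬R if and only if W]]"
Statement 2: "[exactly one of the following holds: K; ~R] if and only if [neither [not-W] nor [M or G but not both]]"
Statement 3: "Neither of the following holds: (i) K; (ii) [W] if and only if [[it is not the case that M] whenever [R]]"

Statement 1: Formalization: not (K iff (not R iff W))

not R = not True = False
not R iff W = False iff False = True
K iff (not R iff W) = False iff True = False
not (K iff (not R iff W)) = not False = True
So Statement 1 is true.

Statement 2: Formalization: (K xor not R) iff (not W nor (M xor G))

not R = not True = False
K xor not R = False xor False = False
not W = not False = True
M xor G = False xor False = False
not W nor (M xor G) = True nor False = False
(K xor not R) iff (not W nor (M xor G)) = False iff False = True
Hence Statement 2 is true.

Statement 3: This is K nor (W iff (R -> not M)).

not M = not False = True
R -> not M = True -> True = True
W iff (R -> not M) = False iff True = False
K nor (W iff (R -> not M)) = False nor False = True
So Statement 3 is true.

3 of the 3 statements are true.

3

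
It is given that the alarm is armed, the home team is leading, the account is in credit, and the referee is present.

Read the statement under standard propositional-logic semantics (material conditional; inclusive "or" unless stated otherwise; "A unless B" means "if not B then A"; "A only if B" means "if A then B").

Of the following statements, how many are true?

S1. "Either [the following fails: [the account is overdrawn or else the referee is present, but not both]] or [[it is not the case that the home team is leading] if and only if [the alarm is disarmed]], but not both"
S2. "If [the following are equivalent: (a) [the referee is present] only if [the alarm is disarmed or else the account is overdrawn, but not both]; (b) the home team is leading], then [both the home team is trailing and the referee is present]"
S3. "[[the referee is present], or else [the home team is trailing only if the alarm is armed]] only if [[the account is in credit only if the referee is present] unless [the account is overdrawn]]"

3

Let R = "the account is overdrawn" (False), S = "the referee is present" (True), Q = "the home team is leading" (True), P = "the alarm is armed" (True).

S1: Parsed as not (R xor S) xor (not Q iff not P)

R xor S = False xor True = True
not (R xor S) = not True = False
not Q = not True = False
not P = not True = False
not Q iff not P = False iff False = True
not (R xor S) xor (not Q iff not P) = False xor True = True
So S1 is true.

S2: In symbols: ((S -> (not P xor R)) iff Q) -> (not Q and S)

not P = not True = False
not P xor R = False xor False = False
S -> (not P xor R) = True -> False = False
(S -> (not P xor R)) iff Q = False iff True = False
not Q = not True = False
not Q and S = False and True = False
((S -> (not P xor R)) iff Q) -> (not Q and S) = False -> False = True
Hence S2 is true.

S3: This is (S or (not Q -> P)) -> ((not R -> S) or R).

not Q = not True = False
not Q -> P = False -> True = True
S or (not Q -> P) = True or True = True
not R = not False = True
not R -> S = True -> True = True
(not R -> S) or R = True or False = True
(S or (not Q -> P)) -> ((not R -> S) or R) = True -> True = True
So S3 is true.

3 of the 3 statements are true.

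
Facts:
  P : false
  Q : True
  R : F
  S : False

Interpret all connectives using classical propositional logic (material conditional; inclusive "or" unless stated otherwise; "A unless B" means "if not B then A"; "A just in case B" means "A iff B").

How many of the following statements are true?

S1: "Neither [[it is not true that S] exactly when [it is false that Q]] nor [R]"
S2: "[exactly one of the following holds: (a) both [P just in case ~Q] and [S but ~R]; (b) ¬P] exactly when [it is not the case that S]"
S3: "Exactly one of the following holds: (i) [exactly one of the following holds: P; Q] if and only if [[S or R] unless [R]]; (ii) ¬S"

S1: This is (¬S ↔ ¬Q) ↓ R.

¬S = ¬F = T
¬Q = ¬T = F
¬S ↔ ¬Q = T ↔ F = F
(¬S ↔ ¬Q) ↓ R = F ↓ F = T
Thus S1 is true.

S2: In symbols: (((P ↔ ¬Q) ∧ (S ∧ ¬R)) ⊕ ¬P) ↔ ¬S

¬Q = ¬T = F
P ↔ ¬Q = F ↔ F = T
¬R = ¬F = T
S ∧ ¬R = F ∧ T = F
(P ↔ ¬Q) ∧ (S ∧ ¬R) = T ∧ F = F
¬P = ¬F = T
((P ↔ ¬Q) ∧ (S ∧ ¬R)) ⊕ ¬P = F ⊕ T = T
¬S = ¬F = T
(((P ↔ ¬Q) ∧ (S ∧ ¬R)) ⊕ ¬P) ↔ ¬S = T ↔ T = T
So S2 is true.

S3: In symbols: ((P ⊕ Q) ↔ ((S ∨ R) ∨ R)) ⊕ ¬S

P ⊕ Q = F ⊕ T = T
S ∨ R = F ∨ F = F
(S ∨ R) ∨ R = F ∨ F = F
(P ⊕ Q) ↔ ((S ∨ R) ∨ R) = T ↔ F = F
¬S = ¬F = T
((P ⊕ Q) ↔ ((S ∨ R) ∨ R)) ⊕ ¬S = F ⊕ T = T
So S3 is true.

True statements: 3 (S1, S2, S3).

3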